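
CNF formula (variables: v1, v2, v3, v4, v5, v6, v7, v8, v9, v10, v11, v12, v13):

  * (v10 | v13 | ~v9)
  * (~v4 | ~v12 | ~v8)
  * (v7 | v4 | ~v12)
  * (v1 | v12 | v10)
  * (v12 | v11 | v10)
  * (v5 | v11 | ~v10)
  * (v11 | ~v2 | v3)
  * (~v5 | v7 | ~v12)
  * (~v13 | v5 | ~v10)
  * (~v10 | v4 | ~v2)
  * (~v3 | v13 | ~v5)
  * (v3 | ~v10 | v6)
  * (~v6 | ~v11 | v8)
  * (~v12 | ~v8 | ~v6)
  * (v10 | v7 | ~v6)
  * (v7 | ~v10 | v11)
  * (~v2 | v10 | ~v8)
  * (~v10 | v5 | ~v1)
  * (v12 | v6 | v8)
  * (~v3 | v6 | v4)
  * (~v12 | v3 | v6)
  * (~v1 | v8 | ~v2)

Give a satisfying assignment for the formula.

v1=False  v2=False  v3=False  v4=True  v5=False  v6=True  v7=False  v8=True  v9=False  v10=True  v11=True  v12=False  v13=False

Check each clause:
  1. (v13 | v10 | ~v9) — v10 is true.
  2. (~v8 | ~v4 | ~v12) — ~v12 is true.
  3. (v7 | v4 | ~v12) — v4 is true.
  4. (v1 | v12 | v10) — v10 is true.
  5. (v11 | v10 | v12) — v10 is true.
  6. (~v10 | v11 | v5) — v11 is true.
  7. (v3 | ~v2 | v11) — v11 is true.
  8. (~v5 | v7 | ~v12) — ~v5 is true.
  9. (v5 | ~v10 | ~v13) — ~v13 is true.
  10. (v4 | ~v2 | ~v10) — v4 is true.
  11. (v13 | ~v3 | ~v5) — ~v3 is true.
  12. (~v10 | v3 | v6) — v6 is true.
  13. (~v6 | v8 | ~v11) — v8 is true.
  14. (~v6 | ~v12 | ~v8) — ~v12 is true.
  15. (v7 | ~v6 | v10) — v10 is true.
  16. (v7 | ~v10 | v11) — v11 is true.
  17. (~v8 | v10 | ~v2) — v10 is true.
  18. (~v10 | ~v1 | v5) — ~v1 is true.
  19. (v6 | v8 | v12) — v8 is true.
  20. (~v3 | v4 | v6) — v4 is true.
  21. (~v12 | v6 | v3) — ~v12 is true.
  22. (~v2 | v8 | ~v1) — v8 is true.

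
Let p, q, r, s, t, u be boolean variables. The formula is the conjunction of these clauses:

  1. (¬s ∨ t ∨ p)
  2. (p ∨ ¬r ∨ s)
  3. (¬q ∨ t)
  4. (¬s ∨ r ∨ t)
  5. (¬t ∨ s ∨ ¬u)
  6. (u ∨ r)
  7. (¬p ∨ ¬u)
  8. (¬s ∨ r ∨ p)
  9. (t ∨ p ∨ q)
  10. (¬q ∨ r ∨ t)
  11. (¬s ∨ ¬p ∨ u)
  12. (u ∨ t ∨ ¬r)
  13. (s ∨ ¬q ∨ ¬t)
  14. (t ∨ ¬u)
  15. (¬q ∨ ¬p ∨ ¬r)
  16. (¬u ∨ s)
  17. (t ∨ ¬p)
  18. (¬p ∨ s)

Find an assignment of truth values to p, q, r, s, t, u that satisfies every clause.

Branch on p: take p = False.
The remaining clauses are satisfied by q = True, r = True, s = True, t = True, u = False.

p=False, q=True, r=True, s=True, t=True, u=False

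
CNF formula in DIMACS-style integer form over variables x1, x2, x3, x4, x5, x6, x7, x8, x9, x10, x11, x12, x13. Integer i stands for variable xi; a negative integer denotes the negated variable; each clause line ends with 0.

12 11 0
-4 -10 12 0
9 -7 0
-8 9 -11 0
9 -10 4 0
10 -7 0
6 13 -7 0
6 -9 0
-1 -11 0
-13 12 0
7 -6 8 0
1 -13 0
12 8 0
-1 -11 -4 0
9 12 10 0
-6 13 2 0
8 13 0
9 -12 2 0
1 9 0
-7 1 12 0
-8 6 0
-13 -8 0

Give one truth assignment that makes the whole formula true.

x1=True, x2=True, x3=True, x4=True, x5=True, x6=False, x7=False, x8=False, x9=False, x10=False, x11=False, x12=True, x13=True

x2 occurs only positively in the remaining clauses — set x2 = True.
Try x1 = True.
  then x11 is forced to False.
  then x12 is forced to True.
For the remaining variables, x3 = True, x4 = True, x5 = True, x6 = False, x7 = False, x8 = False, x9 = False, x10 = False, x13 = True works.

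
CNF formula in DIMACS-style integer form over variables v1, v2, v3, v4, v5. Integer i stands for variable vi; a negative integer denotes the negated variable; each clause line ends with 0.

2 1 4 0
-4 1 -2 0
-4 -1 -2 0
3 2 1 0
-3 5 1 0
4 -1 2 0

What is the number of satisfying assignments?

12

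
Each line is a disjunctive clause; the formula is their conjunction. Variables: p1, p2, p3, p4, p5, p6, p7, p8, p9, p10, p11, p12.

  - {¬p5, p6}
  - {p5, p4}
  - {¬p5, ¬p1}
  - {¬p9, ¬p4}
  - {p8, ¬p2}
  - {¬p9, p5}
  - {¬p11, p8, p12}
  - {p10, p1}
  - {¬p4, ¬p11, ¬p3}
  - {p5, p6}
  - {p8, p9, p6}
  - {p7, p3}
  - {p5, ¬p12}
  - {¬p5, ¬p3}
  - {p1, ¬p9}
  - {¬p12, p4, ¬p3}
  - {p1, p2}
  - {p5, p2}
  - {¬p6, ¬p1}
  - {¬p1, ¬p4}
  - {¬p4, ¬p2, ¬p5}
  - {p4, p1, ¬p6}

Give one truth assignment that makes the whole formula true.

p1=0, p2=1, p3=1, p4=1, p5=0, p6=1, p7=0, p8=1, p9=0, p10=1, p11=0, p12=0

Pure literal: p8 appears only positively; assign p8 = True.
p10 occurs only positively in the remaining clauses — set p10 = True.
Branch on p1: take p1 = False.
  then p9 is forced to False.
  then p2 is forced to True.
The remaining clauses are satisfied by p3 = True, p4 = True, p5 = False, p6 = True, p7 = False, p11 = False, p12 = False.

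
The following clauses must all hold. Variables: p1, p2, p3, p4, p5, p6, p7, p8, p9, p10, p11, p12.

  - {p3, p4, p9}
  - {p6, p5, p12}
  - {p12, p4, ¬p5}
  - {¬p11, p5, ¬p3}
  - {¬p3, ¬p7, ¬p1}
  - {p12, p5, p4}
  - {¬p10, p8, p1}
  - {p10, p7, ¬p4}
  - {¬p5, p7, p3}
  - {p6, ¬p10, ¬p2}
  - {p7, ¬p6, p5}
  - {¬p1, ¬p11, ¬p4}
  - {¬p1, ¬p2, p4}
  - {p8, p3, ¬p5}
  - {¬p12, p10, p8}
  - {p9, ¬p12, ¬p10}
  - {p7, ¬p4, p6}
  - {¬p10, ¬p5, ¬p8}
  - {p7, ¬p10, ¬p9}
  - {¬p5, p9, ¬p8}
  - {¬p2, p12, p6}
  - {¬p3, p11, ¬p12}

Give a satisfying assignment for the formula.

p1 = False, p2 = True, p3 = False, p4 = True, p5 = False, p6 = False, p7 = True, p8 = True, p9 = True, p10 = False, p11 = False, p12 = True

Branch on p1: take p1 = False.
Set p2 = True and propagate.
For the remaining variables, p3 = False, p4 = True, p5 = False, p6 = False, p7 = True, p8 = True, p9 = True, p10 = False, p11 = False, p12 = True works.
Check each clause:
  1. {p3, p9, p4} — p9 is true.
  2. {p12, p6, p5} — p12 is true.
  3. {p12, p4, ¬p5} — ¬p5 is true.
  4. {¬p3, p5, ¬p11} — ¬p11 is true.
  5. {¬p7, ¬p1, ¬p3} — ¬p3 is true.
  6. {p4, p5, p12} — p4 is true.
  7. {p1, ¬p10, p8} — p8 is true.
  8. {¬p4, p10, p7} — p7 is true.
  9. {¬p5, p7, p3} — ¬p5 is true.
  10. {¬p2, ¬p10, p6} — ¬p10 is true.
  11. {¬p6, p7, p5} — ¬p6 is true.
  12. {¬p1, ¬p11, ¬p4} — ¬p11 is true.
  13. {¬p2, ¬p1, p4} — p4 is true.
  14. {p3, ¬p5, p8} — p8 is true.
  15. {¬p12, p10, p8} — p8 is true.
  16. {¬p12, p9, ¬p10} — p9 is true.
  17. {p7, ¬p4, p6} — p7 is true.
  18. {¬p10, ¬p5, ¬p8} — ¬p5 is true.
  19. {p7, ¬p9, ¬p10} — p7 is true.
  20. {¬p8, p9, ¬p5} — p9 is true.
  21. {p6, ¬p2, p12} — p12 is true.
  22. {¬p3, ¬p12, p11} — ¬p3 is true.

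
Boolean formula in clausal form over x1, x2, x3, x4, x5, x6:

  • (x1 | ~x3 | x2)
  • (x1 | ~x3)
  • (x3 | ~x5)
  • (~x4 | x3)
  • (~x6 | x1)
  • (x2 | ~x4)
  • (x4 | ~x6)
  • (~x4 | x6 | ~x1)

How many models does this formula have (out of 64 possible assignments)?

10

Split on x1, then x3.
  x1=T, x3=T: x5 free; 3 ways for (x2,x4,x6) × 2^1 = 6.
  x1=T, x3=F: remaining (x2,x4,x5,x6) ∈ {(F,F,F,F); (T,F,F,F)} — 2.
  x1=F, x3=T: a clause becomes empty — 0.
  x1=F, x3=F: remaining (x2,x4,x5,x6) ∈ {(F,F,F,F); (T,F,F,F)} — 2.
Total: 6 + 2 + 0 + 2 = 10.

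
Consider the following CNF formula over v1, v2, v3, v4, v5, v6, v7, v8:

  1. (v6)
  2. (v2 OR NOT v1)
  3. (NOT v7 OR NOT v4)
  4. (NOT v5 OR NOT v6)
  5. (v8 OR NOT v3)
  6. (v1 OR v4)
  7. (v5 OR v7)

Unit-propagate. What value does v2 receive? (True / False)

(v6) stands alone — v6 = True.
(NOT v5 OR NOT v6): since v6 = True, the clause reduces to (NOT v5). v5 = False.
In (v7 OR v5), v5 is now false; v7 must hold, so v7 = True.
(NOT v7 OR NOT v4) with v7 = True leaves only NOT v4, so v4 = False.
(v4 OR v1) with v4 = False leaves only v1, so v1 = True.
In (v2 OR NOT v1), NOT v1 is now false; v2 must hold, so v2 = True.

True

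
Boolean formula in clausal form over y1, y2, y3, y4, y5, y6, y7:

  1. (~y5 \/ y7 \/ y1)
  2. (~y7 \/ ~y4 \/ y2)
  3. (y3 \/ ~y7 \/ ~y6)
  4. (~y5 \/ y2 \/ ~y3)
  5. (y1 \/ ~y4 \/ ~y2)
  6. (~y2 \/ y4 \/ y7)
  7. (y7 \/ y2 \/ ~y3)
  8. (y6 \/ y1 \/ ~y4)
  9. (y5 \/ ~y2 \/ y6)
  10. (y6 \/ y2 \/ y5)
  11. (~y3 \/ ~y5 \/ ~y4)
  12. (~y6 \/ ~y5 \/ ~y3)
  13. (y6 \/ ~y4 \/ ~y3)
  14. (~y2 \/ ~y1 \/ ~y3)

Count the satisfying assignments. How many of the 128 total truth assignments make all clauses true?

Case analysis on y2 and y3:
  y2=T, y3=T: remaining (y1,y4,y5,y6,y7) ∈ {(F,F,F,T,T); (F,F,T,F,T)} — 2.
  y2=T, y3=F: 6 of the 32 assignments to (y1,y4,y5,y6,y7) work.
  y2=F, y3=T: remaining (y1,y4,y5,y6,y7) ∈ {(F,F,F,T,T); (T,F,F,T,T)} — 2.
  y2=F, y3=F: 10 of the 32 assignments to (y1,y4,y5,y6,y7) work.
Total: 2 + 6 + 2 + 10 = 20.

20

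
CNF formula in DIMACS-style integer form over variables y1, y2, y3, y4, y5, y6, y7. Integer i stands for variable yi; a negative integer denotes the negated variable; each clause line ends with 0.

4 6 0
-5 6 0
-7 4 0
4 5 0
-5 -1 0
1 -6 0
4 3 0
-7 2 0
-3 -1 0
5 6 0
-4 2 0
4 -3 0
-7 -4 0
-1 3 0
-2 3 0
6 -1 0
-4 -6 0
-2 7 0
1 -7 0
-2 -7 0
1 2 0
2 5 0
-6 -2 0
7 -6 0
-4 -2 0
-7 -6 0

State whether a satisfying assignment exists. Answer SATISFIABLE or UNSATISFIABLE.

UNSATISFIABLE

y2 = True:
  propagation gives y3=True, y1=False, y6=False, y4=True; an empty clause results — contradiction.
y2 = False:
  propagation gives y7=False, y4=False, y6=True; an empty clause results — contradiction.
Every branch closes, so no satisfying assignment exists.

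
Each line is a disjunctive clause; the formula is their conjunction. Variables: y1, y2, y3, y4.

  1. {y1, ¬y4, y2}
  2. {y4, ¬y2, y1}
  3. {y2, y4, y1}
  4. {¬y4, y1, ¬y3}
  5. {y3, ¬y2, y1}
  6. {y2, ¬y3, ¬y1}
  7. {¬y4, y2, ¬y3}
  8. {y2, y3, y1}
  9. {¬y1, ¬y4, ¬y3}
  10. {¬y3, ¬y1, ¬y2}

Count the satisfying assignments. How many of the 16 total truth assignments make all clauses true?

The models are:
  y1=1 y2=0 y3=0 y4=0
  y1=1 y2=0 y3=0 y4=1
  y1=1 y2=1 y3=0 y4=0
  y1=1 y2=1 y3=0 y4=1
That's 4 in total.

4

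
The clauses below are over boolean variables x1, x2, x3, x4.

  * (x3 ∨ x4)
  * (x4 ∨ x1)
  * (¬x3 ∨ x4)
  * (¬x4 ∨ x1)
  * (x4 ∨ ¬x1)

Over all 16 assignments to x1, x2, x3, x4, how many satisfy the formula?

4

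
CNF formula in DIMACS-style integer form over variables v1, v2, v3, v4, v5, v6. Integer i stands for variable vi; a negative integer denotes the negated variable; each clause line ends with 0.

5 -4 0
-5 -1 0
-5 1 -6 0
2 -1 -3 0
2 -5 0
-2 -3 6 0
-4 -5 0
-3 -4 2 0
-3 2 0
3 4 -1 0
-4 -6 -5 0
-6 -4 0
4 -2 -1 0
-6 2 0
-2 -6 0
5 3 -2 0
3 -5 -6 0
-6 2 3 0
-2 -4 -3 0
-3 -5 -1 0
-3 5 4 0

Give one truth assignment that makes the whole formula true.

v1=F, v2=T, v3=F, v4=F, v5=T, v6=F

Branch on v1: take v1 = False.
Branch on v2: take v2 = True.
  then v6 is forced to False.
  then v3 is forced to False.
  then v5 is forced to True.
  then v4 is forced to False.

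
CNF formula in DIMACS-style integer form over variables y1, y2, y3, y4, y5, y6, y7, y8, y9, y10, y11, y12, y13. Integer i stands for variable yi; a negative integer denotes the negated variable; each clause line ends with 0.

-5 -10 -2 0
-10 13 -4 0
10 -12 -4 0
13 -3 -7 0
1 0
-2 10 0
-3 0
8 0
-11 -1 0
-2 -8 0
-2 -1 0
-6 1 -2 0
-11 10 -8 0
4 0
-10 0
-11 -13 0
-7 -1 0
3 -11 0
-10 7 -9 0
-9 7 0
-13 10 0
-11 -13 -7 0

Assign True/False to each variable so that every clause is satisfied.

y1=T  y2=F  y3=F  y4=T  y5=T  y6=F  y7=F  y8=T  y9=F  y10=F  y11=F  y12=F  y13=F

(y1) is a unit clause, so y1 = True.
The clause (~y3) is unit: y3 must be False.
Unit propagation: (y8) forces y8 = True.
Unit propagation: (~y11) forces y11 = False.
(~y2) is a unit clause, so y2 = False.
The clause (y4) is unit: y4 must be True.
(~y10) is a unit clause, so y10 = False.
Unit propagation: (~y12) forces y12 = False.
Unit propagation: (~y7) forces y7 = False.
The clause (~y9) is unit: y9 must be False.
Unit propagation: (~y13) forces y13 = False.
y5, y6 are now unconstrained; take y5 = True, y6 = False.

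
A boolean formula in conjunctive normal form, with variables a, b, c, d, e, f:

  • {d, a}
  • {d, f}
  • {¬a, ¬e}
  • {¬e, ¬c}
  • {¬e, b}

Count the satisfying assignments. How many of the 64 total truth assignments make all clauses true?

22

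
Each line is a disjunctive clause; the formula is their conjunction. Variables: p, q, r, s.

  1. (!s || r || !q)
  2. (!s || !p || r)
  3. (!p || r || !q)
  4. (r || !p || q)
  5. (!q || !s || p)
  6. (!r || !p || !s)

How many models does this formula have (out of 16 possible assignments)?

Split on p, then r.
  p=T, r=T: remaining (q,s) ∈ {(F,F); (T,F)} — 2.
  p=T, r=F: a clause becomes empty — 0.
  p=F, r=T: remaining (q,s) ∈ {(F,F); (F,T); (T,F)} — 3.
  p=F, r=F: remaining (q,s) ∈ {(F,F); (F,T); (T,F)} — 3.
Total: 2 + 0 + 3 + 3 = 8.

8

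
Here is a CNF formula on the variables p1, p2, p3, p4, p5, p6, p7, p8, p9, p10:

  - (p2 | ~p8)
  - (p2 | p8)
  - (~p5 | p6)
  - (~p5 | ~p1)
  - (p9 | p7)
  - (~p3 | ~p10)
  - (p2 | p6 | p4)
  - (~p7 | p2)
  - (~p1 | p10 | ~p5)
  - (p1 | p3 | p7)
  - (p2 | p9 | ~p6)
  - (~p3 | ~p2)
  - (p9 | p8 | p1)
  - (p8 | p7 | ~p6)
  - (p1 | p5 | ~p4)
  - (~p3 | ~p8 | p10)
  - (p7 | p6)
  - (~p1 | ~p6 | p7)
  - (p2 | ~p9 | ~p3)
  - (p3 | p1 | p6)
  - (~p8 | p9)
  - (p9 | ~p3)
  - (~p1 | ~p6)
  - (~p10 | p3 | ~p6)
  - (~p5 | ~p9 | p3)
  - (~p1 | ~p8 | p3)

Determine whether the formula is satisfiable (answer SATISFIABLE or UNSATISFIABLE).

Set p1 = True and propagate.
  then p5 is forced to False.
  then p6 is forced to False.
  then p7 is forced to True.
  then p2 is forced to True.
  then p3 is forced to False.
  then p8 is forced to False.
p4, p9, p10 are now unconstrained; take p4 = False, p9 = True, p10 = False.
Every clause has at least one true literal under this assignment.
So p1=True, p2=True, p3=False, p4=False, p5=False, p6=False, p7=True, p8=False, p9=True, p10=False is a satisfying assignment.

SATISFIABLE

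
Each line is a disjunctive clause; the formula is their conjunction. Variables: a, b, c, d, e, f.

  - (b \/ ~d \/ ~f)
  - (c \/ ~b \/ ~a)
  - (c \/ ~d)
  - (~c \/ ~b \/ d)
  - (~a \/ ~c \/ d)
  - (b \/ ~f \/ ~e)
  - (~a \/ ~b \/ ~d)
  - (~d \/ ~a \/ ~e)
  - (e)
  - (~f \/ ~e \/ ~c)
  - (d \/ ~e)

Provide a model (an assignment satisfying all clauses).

(e) is a unit clause, so e = True.
The clause (d) is unit: d must be True.
Unit propagation: (c) forces c = True.
Unit propagation: (~a) forces a = False.
(~f) is a unit clause, so f = False.
b is now unconstrained; take b = True.
Check each clause:
  1. (~f \/ b \/ ~d) — b is true.
  2. (c \/ ~b \/ ~a) — c is true.
  3. (c \/ ~d) — c is true.
  4. (d \/ ~c \/ ~b) — d is true.
  5. (~a \/ ~c \/ d) — d is true.
  6. (~e \/ b \/ ~f) — b is true.
  7. (~a \/ ~b \/ ~d) — ~a is true.
  8. (~a \/ ~d \/ ~e) — ~a is true.
  9. (e) — e is true.
  10. (~e \/ ~f \/ ~c) — ~f is true.
  11. (~e \/ d) — d is true.

a = False, b = True, c = True, d = True, e = True, f = False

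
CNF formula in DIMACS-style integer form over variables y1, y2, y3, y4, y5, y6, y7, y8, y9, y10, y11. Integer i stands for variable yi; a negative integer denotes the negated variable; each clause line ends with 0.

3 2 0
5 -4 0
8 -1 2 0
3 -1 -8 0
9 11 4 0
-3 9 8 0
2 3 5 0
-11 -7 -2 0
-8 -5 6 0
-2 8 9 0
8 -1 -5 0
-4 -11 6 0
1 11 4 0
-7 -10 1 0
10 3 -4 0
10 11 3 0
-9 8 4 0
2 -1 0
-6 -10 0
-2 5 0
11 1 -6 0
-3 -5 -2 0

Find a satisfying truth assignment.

Branch on y1: take y1 = False.
Set y2 = False and propagate.
  then y3 is forced to True.
The remaining clauses are satisfied by y4 = False, y5 = True, y6 = True, y7 = True, y8 = True, y9 = True, y10 = False, y11 = True.

y1 = 0, y2 = 0, y3 = 1, y4 = 0, y5 = 1, y6 = 1, y7 = 1, y8 = 1, y9 = 1, y10 = 0, y11 = 1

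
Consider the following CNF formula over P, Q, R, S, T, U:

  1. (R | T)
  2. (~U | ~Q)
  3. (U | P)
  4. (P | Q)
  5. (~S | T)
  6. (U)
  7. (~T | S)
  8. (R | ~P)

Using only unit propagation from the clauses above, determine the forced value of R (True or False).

True

(U) stands alone — U = True.
In (~Q | ~U), ~U is now false; ~Q must hold, so Q = False.
From (Q | P) and Q = False: P = True.
From (R | ~P) and P = True: R = True.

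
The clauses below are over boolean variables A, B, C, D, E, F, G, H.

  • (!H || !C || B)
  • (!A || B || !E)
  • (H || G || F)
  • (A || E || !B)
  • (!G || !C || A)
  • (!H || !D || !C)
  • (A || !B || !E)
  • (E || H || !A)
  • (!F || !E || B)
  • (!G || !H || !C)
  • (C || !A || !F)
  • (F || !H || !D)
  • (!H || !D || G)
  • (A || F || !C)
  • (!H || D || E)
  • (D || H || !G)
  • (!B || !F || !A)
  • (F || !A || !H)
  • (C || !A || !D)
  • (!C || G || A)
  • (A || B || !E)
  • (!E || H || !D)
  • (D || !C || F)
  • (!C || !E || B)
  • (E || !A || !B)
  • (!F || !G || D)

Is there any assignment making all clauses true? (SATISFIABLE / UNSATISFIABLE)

SATISFIABLE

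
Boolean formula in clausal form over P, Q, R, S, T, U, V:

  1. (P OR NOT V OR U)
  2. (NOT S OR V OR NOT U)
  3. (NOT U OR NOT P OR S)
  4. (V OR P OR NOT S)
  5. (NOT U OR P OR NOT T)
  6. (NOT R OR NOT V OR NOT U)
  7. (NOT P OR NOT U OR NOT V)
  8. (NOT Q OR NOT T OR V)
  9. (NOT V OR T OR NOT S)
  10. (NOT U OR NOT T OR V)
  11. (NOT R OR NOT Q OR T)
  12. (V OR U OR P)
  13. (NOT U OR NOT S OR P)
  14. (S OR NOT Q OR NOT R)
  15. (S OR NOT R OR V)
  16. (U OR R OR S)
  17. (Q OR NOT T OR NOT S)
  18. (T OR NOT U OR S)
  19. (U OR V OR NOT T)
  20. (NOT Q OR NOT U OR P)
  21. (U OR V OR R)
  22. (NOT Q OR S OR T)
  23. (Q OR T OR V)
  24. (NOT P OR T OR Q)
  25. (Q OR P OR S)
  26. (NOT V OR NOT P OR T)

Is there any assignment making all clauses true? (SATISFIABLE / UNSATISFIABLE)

SATISFIABLE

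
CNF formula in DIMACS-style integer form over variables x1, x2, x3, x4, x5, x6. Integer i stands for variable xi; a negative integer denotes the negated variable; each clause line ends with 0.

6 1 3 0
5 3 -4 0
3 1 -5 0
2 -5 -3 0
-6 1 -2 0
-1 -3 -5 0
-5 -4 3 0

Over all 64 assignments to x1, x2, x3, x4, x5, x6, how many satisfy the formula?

Split on x3, then x5.
  x3=1, x5=1: remaining (x1,x2,x4,x6) ∈ {(0,1,0,0); (0,1,1,0)} — 2.
  x3=1, x5=0: x4 free; 7 ways for (x1,x2,x6) × 2^1 = 14.
  x3=0, x5=1: remaining (x1,x2,x4,x6) ∈ {(1,0,0,0); (1,0,0,1); (1,1,0,0); (1,1,0,1)} — 4.
  x3=0, x5=0: 5 of the 16 assignments to (x1,x2,x4,x6) work.
Total: 2 + 14 + 4 + 5 = 25.

25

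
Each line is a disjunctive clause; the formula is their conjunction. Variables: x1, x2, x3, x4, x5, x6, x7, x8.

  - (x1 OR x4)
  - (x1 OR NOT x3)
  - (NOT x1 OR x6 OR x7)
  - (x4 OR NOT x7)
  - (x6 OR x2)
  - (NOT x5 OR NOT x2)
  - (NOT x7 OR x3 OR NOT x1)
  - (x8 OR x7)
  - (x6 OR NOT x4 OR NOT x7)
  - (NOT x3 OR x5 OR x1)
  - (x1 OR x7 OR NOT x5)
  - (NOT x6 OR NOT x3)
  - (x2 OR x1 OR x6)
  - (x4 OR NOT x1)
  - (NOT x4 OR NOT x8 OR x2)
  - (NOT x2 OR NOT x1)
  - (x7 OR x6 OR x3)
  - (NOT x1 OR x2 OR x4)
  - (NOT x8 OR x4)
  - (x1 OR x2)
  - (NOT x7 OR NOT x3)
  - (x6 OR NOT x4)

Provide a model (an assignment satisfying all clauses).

x1=False, x2=True, x3=False, x4=True, x5=False, x6=True, x7=False, x8=True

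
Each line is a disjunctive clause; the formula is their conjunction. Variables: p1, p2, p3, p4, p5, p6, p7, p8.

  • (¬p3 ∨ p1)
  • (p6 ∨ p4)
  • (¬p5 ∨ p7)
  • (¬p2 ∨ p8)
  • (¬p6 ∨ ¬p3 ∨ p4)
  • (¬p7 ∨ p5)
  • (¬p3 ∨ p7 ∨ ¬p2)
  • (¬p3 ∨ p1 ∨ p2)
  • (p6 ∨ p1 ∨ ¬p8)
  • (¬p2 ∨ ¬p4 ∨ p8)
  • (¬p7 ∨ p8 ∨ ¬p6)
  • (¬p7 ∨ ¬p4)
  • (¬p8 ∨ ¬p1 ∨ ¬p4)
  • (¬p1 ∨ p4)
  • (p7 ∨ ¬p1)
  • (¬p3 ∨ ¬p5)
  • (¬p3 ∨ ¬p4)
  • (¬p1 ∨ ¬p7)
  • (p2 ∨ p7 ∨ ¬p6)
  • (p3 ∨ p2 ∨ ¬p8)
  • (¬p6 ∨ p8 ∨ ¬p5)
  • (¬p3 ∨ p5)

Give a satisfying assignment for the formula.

p1 = F, p2 = F, p3 = F, p4 = T, p5 = F, p6 = F, p7 = F, p8 = F

Try p1 = False.
  then p3 is forced to False.
Try p2 = False.
  then p8 is forced to False.
For the remaining variables, p4 = True, p5 = False, p6 = False, p7 = False works.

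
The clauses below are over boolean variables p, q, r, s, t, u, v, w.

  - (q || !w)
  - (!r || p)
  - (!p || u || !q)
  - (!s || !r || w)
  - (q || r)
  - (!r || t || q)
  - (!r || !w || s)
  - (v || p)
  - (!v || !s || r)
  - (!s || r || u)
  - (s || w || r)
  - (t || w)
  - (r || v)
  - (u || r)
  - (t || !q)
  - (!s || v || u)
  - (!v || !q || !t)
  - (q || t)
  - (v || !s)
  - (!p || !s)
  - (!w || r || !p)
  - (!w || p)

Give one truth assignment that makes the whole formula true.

p = True, q = False, r = True, s = False, t = True, u = False, v = False, w = False

Check each clause:
  1. (q || !w) — !w is true.
  2. (p || !r) — p is true.
  3. (u || !q || !p) — !q is true.
  4. (!r || !s || w) — !s is true.
  5. (r || q) — r is true.
  6. (!r || q || t) — t is true.
  7. (!r || s || !w) — !w is true.
  8. (p || v) — p is true.
  9. (!s || r || !v) — !v is true.
  10. (u || r || !s) — r is true.
  11. (s || r || w) — r is true.
  12. (w || t) — t is true.
  13. (r || v) — r is true.
  14. (u || r) — r is true.
  15. (!q || t) — t is true.
  16. (!s || v || u) — !s is true.
  17. (!v || !t || !q) — !v is true.
  18. (t || q) — t is true.
  19. (v || !s) — !s is true.
  20. (!s || !p) — !s is true.
  21. (!w || r || !p) — !w is true.
  22. (p || !w) — !w is true.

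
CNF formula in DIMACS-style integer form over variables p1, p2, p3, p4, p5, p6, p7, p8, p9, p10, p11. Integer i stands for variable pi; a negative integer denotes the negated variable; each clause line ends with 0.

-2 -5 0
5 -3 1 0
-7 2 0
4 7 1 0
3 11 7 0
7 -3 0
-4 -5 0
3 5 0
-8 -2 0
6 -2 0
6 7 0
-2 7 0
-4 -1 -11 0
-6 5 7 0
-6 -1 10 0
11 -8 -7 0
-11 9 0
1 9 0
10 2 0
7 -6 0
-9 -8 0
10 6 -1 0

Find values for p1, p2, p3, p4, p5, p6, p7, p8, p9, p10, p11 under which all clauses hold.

Pure literal: p8 appears only negated; assign p8 = False.
p10 occurs only positively in the remaining clauses — set p10 = True.
Try p1 = True.
Try p2 = True.
  then p5 is forced to False.
  then p3 is forced to True.
  then p7 is forced to True.
  then p6 is forced to True.
For the remaining variables, p4 = False, p9 = True, p11 = False works.
Every clause has at least one true literal under this assignment.

p1=T, p2=T, p3=T, p4=F, p5=F, p6=T, p7=T, p8=F, p9=T, p10=T, p11=F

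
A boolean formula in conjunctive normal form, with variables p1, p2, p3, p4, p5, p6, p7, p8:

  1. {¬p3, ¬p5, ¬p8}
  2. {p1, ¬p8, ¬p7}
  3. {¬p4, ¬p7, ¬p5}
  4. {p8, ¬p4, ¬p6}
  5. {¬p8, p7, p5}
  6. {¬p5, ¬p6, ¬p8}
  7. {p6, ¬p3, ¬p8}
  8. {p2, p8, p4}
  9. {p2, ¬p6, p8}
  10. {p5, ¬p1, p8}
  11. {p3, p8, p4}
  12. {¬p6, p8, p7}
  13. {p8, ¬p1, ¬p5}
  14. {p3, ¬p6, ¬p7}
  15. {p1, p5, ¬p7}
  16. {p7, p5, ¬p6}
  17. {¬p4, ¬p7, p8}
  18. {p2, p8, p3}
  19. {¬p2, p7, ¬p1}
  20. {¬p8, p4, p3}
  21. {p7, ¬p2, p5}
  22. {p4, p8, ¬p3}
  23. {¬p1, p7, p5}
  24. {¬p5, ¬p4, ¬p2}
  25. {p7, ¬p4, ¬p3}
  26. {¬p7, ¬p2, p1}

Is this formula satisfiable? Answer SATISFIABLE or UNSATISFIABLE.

SATISFIABLE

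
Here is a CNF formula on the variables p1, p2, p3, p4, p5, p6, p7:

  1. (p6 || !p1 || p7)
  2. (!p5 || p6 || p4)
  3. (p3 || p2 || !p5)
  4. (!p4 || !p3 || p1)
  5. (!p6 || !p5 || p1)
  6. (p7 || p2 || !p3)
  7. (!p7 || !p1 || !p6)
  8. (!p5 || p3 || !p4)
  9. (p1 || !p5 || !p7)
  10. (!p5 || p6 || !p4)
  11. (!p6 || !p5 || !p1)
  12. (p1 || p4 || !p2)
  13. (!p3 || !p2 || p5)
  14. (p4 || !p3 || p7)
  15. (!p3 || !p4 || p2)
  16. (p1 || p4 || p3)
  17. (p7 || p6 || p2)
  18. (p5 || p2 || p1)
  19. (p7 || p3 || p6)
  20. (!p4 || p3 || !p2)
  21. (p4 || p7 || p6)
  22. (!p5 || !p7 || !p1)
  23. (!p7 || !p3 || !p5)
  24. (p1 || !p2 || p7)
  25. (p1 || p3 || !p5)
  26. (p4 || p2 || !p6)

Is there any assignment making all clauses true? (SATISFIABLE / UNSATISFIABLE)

Try p1 = True.
Branch on p2: take p2 = True.
Branch on p3: take p3 = False.
  then p4 is forced to False.
For the remaining variables, p5 = False, p6 = True, p7 = False works.
Every clause has at least one true literal under this assignment.
So p1=True, p2=True, p3=False, p4=False, p5=False, p6=True, p7=False is a satisfying assignment.

SATISFIABLE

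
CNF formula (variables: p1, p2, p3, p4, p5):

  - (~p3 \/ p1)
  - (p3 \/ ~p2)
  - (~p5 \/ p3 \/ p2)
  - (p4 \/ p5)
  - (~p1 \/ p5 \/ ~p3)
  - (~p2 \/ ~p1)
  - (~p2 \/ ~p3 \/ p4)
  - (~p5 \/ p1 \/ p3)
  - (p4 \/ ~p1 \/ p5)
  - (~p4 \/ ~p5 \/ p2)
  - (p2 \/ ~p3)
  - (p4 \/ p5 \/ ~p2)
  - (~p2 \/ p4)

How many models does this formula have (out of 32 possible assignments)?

2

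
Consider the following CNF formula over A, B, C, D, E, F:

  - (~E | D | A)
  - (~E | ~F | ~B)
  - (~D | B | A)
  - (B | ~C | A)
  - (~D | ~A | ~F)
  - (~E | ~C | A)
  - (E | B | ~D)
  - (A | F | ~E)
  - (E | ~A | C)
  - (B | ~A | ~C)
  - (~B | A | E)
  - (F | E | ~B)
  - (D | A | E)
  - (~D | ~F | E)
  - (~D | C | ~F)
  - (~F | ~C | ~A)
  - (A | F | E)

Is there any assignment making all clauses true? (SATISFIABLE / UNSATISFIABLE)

SATISFIABLE

Branch on A: take A = True.
Branch on B: take B = False.
  then C is forced to False.
  then E is forced to True.
For the remaining variables, D = False, F = False works.
Every clause has at least one true literal under this assignment.
So A=True, B=False, C=False, D=False, E=True, F=False is a satisfying assignment.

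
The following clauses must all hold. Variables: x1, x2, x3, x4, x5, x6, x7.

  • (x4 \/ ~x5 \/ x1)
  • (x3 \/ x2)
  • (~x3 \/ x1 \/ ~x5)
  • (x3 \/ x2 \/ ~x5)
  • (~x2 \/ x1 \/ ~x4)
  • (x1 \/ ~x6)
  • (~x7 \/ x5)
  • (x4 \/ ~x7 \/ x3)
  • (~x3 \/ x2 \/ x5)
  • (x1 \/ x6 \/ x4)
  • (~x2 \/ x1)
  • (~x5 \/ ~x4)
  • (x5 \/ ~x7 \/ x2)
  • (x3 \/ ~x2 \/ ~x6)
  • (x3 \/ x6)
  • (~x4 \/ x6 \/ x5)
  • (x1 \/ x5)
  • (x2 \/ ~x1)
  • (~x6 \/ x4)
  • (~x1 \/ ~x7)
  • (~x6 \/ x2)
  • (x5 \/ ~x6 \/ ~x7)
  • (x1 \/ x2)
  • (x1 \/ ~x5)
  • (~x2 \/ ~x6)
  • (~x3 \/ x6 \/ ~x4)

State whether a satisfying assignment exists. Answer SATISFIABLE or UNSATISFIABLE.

SATISFIABLE

x7 occurs only negated in the remaining clauses — set x7 = False.
Set x1 = True and propagate.
  then x2 is forced to True.
  then x6 is forced to False.
  then x3 is forced to True.
  then x4 is forced to False.
x5 is now unconstrained; take x5 = False.
So x1 = True, x2 = True, x3 = True, x4 = False, x5 = False, x6 = False, x7 = False is a satisfying assignment.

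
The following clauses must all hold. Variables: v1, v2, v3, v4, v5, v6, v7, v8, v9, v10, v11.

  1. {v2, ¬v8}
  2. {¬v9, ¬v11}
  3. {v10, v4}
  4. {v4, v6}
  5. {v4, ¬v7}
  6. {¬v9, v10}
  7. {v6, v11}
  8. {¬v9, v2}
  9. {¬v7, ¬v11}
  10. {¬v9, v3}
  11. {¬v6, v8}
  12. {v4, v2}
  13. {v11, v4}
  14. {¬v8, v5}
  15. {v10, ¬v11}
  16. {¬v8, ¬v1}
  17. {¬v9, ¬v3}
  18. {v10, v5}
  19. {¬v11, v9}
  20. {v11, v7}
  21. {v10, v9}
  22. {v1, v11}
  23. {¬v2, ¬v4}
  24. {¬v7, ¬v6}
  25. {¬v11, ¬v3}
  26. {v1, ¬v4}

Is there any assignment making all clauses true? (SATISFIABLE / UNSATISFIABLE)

v11 = True:
  propagation gives v9=False; an empty clause results — contradiction.
v11 = False:
  propagation gives v6=True, v8=True, v2=True, v4=True; an empty clause results — contradiction.
Every branch closes, so no satisfying assignment exists.

UNSATISFIABLE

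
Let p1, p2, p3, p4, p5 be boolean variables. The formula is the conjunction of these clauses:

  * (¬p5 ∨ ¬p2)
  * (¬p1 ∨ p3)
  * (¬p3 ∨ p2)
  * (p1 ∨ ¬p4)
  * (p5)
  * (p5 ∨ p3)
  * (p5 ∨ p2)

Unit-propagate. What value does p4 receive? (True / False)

False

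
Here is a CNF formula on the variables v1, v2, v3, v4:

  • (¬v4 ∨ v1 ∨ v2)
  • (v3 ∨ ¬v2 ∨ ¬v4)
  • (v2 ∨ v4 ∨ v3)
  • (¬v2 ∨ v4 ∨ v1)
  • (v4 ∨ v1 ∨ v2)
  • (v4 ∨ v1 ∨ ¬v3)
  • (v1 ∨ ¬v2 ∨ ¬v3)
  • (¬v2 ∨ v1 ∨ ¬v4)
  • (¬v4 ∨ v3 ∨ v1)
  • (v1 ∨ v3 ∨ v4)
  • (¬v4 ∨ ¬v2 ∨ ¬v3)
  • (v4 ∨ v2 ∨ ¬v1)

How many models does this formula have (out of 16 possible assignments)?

4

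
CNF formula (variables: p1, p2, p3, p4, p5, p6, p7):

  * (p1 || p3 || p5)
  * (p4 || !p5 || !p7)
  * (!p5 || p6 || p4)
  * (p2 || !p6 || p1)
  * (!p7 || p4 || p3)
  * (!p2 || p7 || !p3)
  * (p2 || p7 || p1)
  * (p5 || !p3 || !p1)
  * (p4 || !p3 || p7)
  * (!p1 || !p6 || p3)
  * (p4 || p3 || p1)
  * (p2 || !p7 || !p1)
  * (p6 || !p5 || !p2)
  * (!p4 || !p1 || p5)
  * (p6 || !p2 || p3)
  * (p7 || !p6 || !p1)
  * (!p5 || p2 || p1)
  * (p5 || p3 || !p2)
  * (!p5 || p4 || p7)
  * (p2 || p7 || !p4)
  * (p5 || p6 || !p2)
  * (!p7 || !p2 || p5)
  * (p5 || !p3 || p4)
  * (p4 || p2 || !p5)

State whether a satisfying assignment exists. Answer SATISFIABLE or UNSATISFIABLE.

Try p1 = False.
For the remaining variables, p2 = True, p3 = True, p4 = True, p5 = True, p6 = True, p7 = True works.
Every clause has at least one true literal under this assignment.
So p1 = F  p2 = T  p3 = T  p4 = T  p5 = T  p6 = T  p7 = T is a satisfying assignment.

SATISFIABLE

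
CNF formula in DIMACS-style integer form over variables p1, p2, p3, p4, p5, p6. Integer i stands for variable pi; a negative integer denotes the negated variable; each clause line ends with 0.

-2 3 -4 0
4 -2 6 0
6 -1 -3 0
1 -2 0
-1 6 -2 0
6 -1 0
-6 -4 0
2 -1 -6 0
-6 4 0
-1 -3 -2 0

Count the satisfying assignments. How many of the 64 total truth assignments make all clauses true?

8

Case analysis on p6 and p1:
  p6=1, p1=1: a clause becomes empty — 0.
  p6=1, p1=0: a clause becomes empty — 0.
  p6=0, p1=1: a clause becomes empty — 0.
  p6=0, p1=0: forces p2=0; p3, p4, p5 free → 2^3 = 8.
Total: 0 + 0 + 0 + 8 = 8.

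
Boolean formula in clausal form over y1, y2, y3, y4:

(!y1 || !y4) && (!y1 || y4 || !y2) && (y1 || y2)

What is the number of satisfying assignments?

The models are:
  y1=F y2=T y3=F y4=F
  y1=F y2=T y3=F y4=T
  y1=F y2=T y3=T y4=F
  y1=F y2=T y3=T y4=T
  y1=T y2=F y3=F y4=F
  y1=T y2=F y3=T y4=F
Count: 6.

6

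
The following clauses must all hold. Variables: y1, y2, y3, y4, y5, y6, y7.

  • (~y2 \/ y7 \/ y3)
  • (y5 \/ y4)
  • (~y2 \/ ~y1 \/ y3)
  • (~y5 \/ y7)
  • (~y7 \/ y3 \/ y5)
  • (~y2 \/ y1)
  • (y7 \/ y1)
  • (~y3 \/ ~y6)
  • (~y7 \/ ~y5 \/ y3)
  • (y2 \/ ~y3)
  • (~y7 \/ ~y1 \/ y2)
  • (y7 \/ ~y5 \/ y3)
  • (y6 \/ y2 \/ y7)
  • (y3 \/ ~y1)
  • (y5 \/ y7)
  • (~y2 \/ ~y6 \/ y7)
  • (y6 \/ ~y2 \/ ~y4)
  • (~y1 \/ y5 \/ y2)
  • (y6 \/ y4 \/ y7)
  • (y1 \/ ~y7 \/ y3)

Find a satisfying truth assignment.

y1=1, y2=1, y3=1, y4=0, y5=1, y6=0, y7=1

Try y1 = True.
  then y3 is forced to True.
  then y6 is forced to False.
  then y2 is forced to True.
  then y4 is forced to False.
  then y5 is forced to True.
  then y7 is forced to True.
Every clause has at least one true literal under this assignment.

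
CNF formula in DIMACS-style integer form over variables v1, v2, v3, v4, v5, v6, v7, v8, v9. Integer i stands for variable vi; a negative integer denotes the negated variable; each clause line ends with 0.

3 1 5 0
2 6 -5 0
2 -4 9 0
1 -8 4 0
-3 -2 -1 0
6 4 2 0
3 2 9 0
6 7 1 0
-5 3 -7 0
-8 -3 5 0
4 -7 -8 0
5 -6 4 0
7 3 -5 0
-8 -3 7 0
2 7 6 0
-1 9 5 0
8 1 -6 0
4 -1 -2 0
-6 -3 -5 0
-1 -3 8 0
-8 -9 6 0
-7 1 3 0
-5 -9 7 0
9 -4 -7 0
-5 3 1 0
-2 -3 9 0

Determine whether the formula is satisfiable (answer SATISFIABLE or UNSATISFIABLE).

SATISFIABLE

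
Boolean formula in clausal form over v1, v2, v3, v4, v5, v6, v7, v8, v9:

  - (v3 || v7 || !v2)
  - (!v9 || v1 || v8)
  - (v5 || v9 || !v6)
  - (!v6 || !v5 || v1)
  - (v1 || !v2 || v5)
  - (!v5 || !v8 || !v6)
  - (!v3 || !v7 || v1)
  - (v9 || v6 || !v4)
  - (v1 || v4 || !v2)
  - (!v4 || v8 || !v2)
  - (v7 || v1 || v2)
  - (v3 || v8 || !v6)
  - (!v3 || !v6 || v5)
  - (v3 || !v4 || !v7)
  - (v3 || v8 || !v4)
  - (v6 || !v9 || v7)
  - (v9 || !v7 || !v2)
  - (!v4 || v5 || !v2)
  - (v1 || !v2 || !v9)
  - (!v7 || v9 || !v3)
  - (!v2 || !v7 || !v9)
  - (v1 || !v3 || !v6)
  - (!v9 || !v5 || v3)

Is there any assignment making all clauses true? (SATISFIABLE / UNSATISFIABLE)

SATISFIABLE

v1 occurs only positively in the remaining clauses — set v1 = True.
Branch on v2: take v2 = False.
Branch on v3: take v3 = True.
Try v4 = True.
The remaining clauses are satisfied by v5 = True, v6 = False, v7 = True, v8 = False, v9 = True.
Every clause has at least one true literal under this assignment.
So v1 = True, v2 = False, v3 = True, v4 = True, v5 = True, v6 = False, v7 = True, v8 = False, v9 = True is a satisfying assignment.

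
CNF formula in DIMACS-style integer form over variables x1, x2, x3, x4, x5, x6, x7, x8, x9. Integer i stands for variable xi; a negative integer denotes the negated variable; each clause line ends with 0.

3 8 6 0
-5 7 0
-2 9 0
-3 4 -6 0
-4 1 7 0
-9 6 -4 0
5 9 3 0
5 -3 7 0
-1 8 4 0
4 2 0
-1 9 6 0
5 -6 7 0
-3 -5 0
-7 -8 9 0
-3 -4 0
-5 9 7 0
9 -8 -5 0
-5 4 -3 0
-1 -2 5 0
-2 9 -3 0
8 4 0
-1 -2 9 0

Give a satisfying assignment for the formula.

Set x1 = False and propagate.
Set x2 = True and propagate.
  then x9 is forced to True.
For the remaining variables, x3 = False, x4 = False, x5 = True, x6 = True, x7 = True, x8 = True works.

x1 = F  x2 = T  x3 = F  x4 = F  x5 = T  x6 = T  x7 = T  x8 = T  x9 = T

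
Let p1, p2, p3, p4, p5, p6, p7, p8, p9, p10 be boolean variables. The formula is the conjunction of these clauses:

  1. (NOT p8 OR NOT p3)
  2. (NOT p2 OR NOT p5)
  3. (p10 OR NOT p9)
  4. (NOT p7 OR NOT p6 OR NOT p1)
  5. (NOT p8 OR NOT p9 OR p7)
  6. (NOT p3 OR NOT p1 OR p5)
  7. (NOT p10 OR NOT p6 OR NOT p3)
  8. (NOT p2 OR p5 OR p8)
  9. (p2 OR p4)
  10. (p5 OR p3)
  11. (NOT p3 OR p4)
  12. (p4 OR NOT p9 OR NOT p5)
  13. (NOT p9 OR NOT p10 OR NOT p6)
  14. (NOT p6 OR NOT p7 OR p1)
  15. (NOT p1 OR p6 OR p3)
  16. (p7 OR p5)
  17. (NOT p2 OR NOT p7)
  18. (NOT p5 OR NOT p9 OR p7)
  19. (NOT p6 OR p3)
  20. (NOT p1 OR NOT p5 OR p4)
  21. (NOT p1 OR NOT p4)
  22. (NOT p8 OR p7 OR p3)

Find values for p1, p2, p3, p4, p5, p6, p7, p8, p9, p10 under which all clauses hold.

Branch on p1: take p1 = False.
Try p2 = False.
  then p4 is forced to True.
For the remaining variables, p3 = True, p5 = True, p6 = False, p7 = True, p8 = False, p9 = True, p10 = True works.

p1 = F, p2 = F, p3 = T, p4 = T, p5 = T, p6 = F, p7 = T, p8 = F, p9 = T, p10 = T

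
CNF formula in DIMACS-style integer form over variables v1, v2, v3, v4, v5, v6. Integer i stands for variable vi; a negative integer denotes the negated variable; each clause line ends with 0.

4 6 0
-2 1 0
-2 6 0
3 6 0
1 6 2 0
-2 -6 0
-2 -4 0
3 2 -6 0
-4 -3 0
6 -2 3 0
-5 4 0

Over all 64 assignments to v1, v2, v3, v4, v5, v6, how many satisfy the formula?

Satisfying assignments:
  v1=F v2=F v3=T v4=F v5=F v6=T
  v1=T v2=F v3=T v4=F v5=F v6=T
Count: 2.

2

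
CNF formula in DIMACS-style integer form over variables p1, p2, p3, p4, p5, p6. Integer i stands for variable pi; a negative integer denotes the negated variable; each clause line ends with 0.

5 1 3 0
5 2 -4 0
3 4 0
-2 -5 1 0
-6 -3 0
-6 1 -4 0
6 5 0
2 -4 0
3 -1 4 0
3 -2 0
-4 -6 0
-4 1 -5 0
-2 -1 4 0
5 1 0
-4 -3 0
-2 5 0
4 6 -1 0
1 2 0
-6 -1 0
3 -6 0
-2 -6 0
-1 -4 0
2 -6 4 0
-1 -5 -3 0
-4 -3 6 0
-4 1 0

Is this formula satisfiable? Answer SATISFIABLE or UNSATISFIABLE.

UNSATISFIABLE

p4 = True:
  propagation gives p2=True, p3=True; an empty clause results — contradiction.
p4 = False:
  propagation gives p3=True, p6=False, p5=True, p1=False; an empty clause results — contradiction.
Every branch closes, so no satisfying assignment exists.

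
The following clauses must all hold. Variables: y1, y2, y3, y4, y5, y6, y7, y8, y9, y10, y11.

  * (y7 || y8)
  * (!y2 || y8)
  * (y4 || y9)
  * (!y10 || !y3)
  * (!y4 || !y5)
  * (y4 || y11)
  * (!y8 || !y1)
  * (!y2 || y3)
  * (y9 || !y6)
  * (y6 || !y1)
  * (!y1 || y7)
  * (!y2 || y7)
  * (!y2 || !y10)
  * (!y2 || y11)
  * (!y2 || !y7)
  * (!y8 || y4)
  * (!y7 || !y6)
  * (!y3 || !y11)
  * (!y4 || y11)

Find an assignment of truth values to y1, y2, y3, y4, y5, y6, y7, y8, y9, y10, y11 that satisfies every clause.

y1 = False, y2 = False, y3 = False, y4 = True, y5 = False, y6 = False, y7 = True, y8 = True, y9 = True, y10 = False, y11 = True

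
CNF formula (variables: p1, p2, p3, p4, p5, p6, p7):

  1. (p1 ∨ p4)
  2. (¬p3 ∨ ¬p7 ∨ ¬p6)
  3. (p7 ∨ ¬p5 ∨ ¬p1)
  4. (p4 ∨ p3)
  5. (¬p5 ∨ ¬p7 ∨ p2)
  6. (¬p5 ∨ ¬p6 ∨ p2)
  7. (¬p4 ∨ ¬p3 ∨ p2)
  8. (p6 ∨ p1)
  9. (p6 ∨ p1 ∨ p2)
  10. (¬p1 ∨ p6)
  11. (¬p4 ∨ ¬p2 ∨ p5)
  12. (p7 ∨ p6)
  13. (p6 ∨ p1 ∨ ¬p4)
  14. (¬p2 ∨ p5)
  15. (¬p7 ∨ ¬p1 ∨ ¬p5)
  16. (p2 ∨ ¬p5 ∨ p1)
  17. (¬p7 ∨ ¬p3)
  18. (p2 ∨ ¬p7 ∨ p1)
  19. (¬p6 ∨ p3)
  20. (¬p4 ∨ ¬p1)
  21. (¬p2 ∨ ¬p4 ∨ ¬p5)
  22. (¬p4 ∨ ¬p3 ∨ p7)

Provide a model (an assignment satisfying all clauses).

p1=T, p2=F, p3=T, p4=F, p5=F, p6=T, p7=F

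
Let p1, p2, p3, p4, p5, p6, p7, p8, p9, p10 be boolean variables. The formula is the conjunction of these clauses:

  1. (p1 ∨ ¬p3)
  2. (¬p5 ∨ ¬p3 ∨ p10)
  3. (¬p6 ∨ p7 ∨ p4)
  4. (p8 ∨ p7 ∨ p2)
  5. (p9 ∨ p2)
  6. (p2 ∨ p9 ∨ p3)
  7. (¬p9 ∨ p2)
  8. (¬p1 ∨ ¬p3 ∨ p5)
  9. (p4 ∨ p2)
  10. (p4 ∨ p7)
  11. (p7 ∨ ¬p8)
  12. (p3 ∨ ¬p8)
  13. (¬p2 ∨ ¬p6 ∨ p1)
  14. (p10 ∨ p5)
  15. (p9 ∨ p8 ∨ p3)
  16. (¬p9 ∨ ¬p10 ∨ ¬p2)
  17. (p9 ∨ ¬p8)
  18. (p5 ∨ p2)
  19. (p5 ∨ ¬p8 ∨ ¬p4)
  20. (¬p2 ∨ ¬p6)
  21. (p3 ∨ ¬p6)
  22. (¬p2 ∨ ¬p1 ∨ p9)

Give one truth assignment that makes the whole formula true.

Pure literal: p6 appears only negated; assign p6 = False.
p7 occurs only positively in the remaining clauses — set p7 = True.
Set p1 = False and propagate.
  then p3 is forced to False.
  then p8 is forced to False.
  then p9 is forced to True.
  then p2 is forced to True.
  then p10 is forced to False.
  then p5 is forced to True.
p4 is now unconstrained; take p4 = False.
Every clause has at least one true literal under this assignment.

p1=0, p2=1, p3=0, p4=0, p5=1, p6=0, p7=1, p8=0, p9=1, p10=0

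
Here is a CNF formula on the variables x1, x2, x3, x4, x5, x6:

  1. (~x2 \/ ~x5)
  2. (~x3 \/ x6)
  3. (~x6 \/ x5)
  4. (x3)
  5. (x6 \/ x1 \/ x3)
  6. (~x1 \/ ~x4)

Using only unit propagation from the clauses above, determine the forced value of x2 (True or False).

False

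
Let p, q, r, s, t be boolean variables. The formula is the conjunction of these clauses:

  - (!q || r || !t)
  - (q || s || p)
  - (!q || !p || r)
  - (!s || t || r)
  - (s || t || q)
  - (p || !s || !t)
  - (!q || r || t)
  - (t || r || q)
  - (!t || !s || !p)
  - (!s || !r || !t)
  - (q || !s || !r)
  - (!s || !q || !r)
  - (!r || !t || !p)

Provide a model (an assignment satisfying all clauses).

p = F, q = T, r = T, s = F, t = T

Set p = False and propagate.
Try q = True.
The remaining clauses are satisfied by r = True, s = False, t = True.
Every clause has at least one true literal under this assignment.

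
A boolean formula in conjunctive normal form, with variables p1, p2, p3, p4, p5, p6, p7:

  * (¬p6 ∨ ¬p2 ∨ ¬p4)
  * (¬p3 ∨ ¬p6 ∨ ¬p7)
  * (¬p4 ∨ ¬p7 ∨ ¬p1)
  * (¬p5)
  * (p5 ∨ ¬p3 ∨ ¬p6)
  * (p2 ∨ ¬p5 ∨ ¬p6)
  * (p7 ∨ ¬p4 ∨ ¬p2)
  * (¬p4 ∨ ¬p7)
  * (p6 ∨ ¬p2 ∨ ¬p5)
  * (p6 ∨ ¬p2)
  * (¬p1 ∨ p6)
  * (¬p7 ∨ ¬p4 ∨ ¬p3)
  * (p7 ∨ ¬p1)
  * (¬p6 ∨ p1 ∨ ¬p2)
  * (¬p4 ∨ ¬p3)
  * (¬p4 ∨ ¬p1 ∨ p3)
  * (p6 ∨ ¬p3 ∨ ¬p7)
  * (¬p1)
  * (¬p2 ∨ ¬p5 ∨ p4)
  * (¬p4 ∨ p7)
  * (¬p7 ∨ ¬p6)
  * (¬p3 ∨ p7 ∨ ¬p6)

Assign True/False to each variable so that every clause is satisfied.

p1=False  p2=False  p3=False  p4=False  p5=False  p6=True  p7=False

Unit propagation: (¬p5) forces p5 = False.
The clause (¬p1) is unit: p1 must be False.
p2 occurs only negated in the remaining clauses — set p2 = False.
p3 occurs only negated in the remaining clauses — set p3 = False.
Set p4 = False and propagate.
For the remaining variables, p6 = True, p7 = False works.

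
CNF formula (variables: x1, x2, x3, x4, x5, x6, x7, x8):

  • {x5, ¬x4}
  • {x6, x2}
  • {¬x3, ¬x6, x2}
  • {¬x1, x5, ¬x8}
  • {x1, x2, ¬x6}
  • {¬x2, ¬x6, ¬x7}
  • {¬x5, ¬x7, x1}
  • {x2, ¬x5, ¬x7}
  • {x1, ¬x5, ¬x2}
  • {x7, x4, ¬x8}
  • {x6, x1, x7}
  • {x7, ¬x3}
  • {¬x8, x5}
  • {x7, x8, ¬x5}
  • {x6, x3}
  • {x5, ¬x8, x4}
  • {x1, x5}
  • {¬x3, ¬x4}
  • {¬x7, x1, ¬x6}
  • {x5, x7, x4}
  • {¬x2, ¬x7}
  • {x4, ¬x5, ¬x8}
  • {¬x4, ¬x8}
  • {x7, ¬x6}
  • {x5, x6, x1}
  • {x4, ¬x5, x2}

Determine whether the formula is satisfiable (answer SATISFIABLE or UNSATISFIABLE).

SATISFIABLE

Set x1 = True and propagate.
The remaining clauses are satisfied by x2 = False, x3 = False, x4 = False, x5 = False, x6 = True, x7 = True, x8 = False.
So x1=True, x2=False, x3=False, x4=False, x5=False, x6=True, x7=True, x8=False is a satisfying assignment.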